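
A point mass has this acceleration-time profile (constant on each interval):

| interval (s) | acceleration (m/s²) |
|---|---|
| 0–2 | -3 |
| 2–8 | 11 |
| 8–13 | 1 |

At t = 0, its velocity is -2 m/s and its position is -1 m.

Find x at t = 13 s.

On each constant-a segment, Δv = aΔt and Δx = v₀Δt + ½aΔt²; chain segment to segment.
0–2 s: v starts -2 m/s; Δx = -2·2 + ½·-3·2² = -10 m; v ends -8 m/s.
2–8 s: v starts -8 m/s; Δx = -8·6 + ½·11·6² = 150 m; v ends 58 m/s.
8–13 s: v starts 58 m/s; Δx = 58·5 + ½·1·5² = 302.5 m; v ends 63 m/s.
x(13) = -1 + Σ Δx = 441.5 m.

441.5 m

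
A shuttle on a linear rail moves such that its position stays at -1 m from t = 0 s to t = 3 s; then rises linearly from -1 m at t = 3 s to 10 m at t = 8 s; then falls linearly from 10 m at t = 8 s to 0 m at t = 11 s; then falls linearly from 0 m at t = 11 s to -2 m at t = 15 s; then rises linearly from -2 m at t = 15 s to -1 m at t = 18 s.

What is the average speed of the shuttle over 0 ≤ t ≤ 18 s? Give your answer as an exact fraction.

Average speed = (total path length)/(elapsed time); on a piecewise-linear x-t graph the path length is Σ|Δx|.
0–3 s: |Δx| = |-1 − -1| = 0 m
3–8 s: |Δx| = |10 − -1| = 11 m
8–11 s: |Δx| = |0 − 10| = 10 m
11–15 s: |Δx| = |-2 − 0| = 2 m
15–18 s: |Δx| = |-1 − -2| = 1 m
Total path = 24 m; average speed = 24/18 = 4/3 m/s.

4/3 m/s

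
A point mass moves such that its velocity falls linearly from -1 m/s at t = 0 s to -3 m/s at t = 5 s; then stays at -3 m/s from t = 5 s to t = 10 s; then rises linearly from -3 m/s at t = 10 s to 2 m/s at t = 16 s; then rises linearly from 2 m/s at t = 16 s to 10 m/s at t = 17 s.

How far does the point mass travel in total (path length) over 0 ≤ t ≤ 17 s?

38.8 m

Distance (not displacement) is the total path length: add the absolute areas under v-t.
0–5 s: |½(-1 + -3)(5)| = 10 m
5–10 s: |-3| × 5 = 15 m
10–16 s: v = 0 at t = 13.6 s; triangle areas 5.4 + 2.4 = 7.8 m
16–17 s: |½(2 + 10)(1)| = 6 m
Total distance = 38.8 m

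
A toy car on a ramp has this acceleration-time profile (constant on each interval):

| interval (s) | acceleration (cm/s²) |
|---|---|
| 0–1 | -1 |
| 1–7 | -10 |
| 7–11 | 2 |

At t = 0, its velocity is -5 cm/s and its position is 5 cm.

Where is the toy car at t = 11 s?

-464.5 cm

On each constant-a segment, Δv = aΔt and Δx = v₀Δt + ½aΔt²; chain segment to segment.
0–1 s: v starts -5 cm/s; Δx = -5·1 + ½·-1·1² = -5.5 cm; v ends -6 cm/s.
1–7 s: v starts -6 cm/s; Δx = -6·6 + ½·-10·6² = -216 cm; v ends -66 cm/s.
7–11 s: v starts -66 cm/s; Δx = -66·4 + ½·2·4² = -248 cm; v ends -58 cm/s.
x(11) = 5 + Σ Δx = -464.5 cm.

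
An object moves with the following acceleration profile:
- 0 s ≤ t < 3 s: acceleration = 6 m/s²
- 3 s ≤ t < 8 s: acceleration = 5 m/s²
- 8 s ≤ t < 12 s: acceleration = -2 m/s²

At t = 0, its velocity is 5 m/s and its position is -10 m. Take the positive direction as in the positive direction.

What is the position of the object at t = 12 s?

On each constant-a segment, Δv = aΔt and Δx = v₀Δt + ½aΔt²; chain segment to segment.
0–3 s: v starts 5 m/s; Δx = 5·3 + ½·6·3² = 42 m; v ends 23 m/s.
3–8 s: v starts 23 m/s; Δx = 23·5 + ½·5·5² = 177.5 m; v ends 48 m/s.
8–12 s: v starts 48 m/s; Δx = 48·4 + ½·-2·4² = 176 m; v ends 40 m/s.
x(12) = -10 + Σ Δx = 385.5 m.

385.5 m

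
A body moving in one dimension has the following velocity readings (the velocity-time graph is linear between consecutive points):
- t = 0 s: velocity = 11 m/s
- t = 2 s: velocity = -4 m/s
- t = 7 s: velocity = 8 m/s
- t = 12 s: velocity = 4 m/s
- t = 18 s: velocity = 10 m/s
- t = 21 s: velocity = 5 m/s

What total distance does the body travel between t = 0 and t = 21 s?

Total distance travelled is ∫|v| dt — sum the magnitudes of each area piece.
0–2 s: v = 0 at t = 22/15 s; triangle areas 121/15 + 16/15 = 137/15 m
2–7 s: v = 0 at t = 11/3 s; triangle areas 10/3 + 40/3 = 50/3 m
7–12 s: |½(8 + 4)(5)| = 30 m
12–18 s: |½(4 + 10)(6)| = 42 m
18–21 s: |½(10 + 5)(3)| = 22.5 m
Total distance = 120.3 m

120.3 m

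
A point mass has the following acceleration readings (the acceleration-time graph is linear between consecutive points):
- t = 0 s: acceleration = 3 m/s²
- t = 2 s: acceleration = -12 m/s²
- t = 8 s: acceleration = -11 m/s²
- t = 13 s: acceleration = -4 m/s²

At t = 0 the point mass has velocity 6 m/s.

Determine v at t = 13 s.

Δv equals the area under the a-t graph; then v = v₀ + Δv.
0–2 s: ½(3 + -12)(2) = -9 m/s
2–8 s: ½(-12 + -11)(6) = -69 m/s
8–13 s: ½(-11 + -4)(5) = -37.5 m/s
Δv = -115.5 m/s, so v(13) = 6 + (-115.5) = -109.5 m/s.

-109.5 m/s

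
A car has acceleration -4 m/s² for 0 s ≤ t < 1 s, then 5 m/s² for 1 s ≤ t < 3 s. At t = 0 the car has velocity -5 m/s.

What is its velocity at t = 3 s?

Δv equals the area under the a-t graph; then v = v₀ + Δv.
0–1 s: -4 × 1 = -4 m/s
1–3 s: 5 × 2 = 10 m/s
Δv = 6 m/s, so v(3) = -5 + (6) = 1 m/s.

1 m/s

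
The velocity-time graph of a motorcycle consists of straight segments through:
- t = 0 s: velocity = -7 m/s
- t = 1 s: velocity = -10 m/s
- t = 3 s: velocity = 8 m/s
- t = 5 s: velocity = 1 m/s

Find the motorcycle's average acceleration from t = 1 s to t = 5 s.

Average acceleration = Δv/Δt = (1 − -10)/(5 − 1) = 2.75 m/s².

2.75 m/s²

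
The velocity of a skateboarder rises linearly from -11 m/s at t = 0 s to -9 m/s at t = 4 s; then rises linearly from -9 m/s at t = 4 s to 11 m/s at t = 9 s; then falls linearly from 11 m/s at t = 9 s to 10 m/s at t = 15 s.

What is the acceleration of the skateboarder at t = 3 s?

0.5 m/s²

Acceleration is the slope of the v-t graph on 0–4 s: (-9 − -11)/(4 − 0) = 0.5 m/s².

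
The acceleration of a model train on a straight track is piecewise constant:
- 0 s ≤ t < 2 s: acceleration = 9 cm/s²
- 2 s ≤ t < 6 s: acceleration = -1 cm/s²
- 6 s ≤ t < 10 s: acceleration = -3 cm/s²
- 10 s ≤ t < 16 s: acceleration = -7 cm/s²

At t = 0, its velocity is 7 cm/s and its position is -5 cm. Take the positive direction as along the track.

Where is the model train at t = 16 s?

107 cm

On each constant-a segment, Δv = aΔt and Δx = v₀Δt + ½aΔt²; chain segment to segment.
0–2 s: v starts 7 cm/s; Δx = 7·2 + ½·9·2² = 32 cm; v ends 25 cm/s.
2–6 s: v starts 25 cm/s; Δx = 25·4 + ½·-1·4² = 92 cm; v ends 21 cm/s.
6–10 s: v starts 21 cm/s; Δx = 21·4 + ½·-3·4² = 60 cm; v ends 9 cm/s.
10–16 s: v starts 9 cm/s; Δx = 9·6 + ½·-7·6² = -72 cm; v ends -33 cm/s.
x(16) = -5 + Σ Δx = 107 cm.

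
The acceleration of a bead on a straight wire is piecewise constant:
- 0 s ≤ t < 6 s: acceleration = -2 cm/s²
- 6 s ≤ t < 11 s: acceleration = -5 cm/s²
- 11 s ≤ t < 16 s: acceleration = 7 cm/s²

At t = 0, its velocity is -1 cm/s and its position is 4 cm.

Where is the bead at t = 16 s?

On each constant-a segment, Δv = aΔt and Δx = v₀Δt + ½aΔt²; chain segment to segment.
0–6 s: v starts -1 cm/s; Δx = -1·6 + ½·-2·6² = -42 cm; v ends -13 cm/s.
6–11 s: v starts -13 cm/s; Δx = -13·5 + ½·-5·5² = -127.5 cm; v ends -38 cm/s.
11–16 s: v starts -38 cm/s; Δx = -38·5 + ½·7·5² = -102.5 cm; v ends -3 cm/s.
x(16) = 4 + Σ Δx = -268 cm.

-268 cm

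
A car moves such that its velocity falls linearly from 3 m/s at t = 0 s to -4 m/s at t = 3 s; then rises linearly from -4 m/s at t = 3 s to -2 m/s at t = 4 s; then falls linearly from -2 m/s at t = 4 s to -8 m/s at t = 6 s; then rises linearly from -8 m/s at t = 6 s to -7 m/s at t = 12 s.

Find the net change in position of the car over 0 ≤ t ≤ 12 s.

Displacement is the signed area under the v-t curve.
0–3 s: ½(3 + -4)(3) = -1.5 m
3–4 s: ½(-4 + -2)(1) = -3 m
4–6 s: ½(-2 + -8)(2) = -10 m
6–12 s: ½(-8 + -7)(6) = -45 m
Net displacement = -59.5 m

-59.5 m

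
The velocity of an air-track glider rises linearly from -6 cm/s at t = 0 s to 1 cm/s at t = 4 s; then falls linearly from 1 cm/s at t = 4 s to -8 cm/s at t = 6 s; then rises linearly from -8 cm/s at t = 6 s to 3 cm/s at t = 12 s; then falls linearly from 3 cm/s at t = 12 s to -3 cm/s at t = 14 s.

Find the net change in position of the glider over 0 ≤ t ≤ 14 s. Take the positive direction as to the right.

Net displacement equals the area under the velocity-time graph (areas below the axis count negative).
0–4 s: ½(-6 + 1)(4) = -10 cm
4–6 s: ½(1 + -8)(2) = -7 cm
6–12 s: ½(-8 + 3)(6) = -15 cm
12–14 s: ½(3 + -3)(2) = 0 cm
Net displacement = -32 cm

-32 cm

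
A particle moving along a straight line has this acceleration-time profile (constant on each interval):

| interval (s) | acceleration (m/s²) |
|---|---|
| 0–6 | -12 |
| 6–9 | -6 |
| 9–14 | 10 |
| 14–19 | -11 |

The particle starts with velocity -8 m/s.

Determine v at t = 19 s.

-103 m/s

Δv equals the area under the a-t graph; then v = v₀ + Δv.
0–6 s: -12 × 6 = -72 m/s
6–9 s: -6 × 3 = -18 m/s
9–14 s: 10 × 5 = 50 m/s
14–19 s: -11 × 5 = -55 m/s
Δv = -95 m/s, so v(19) = -8 + (-95) = -103 m/s.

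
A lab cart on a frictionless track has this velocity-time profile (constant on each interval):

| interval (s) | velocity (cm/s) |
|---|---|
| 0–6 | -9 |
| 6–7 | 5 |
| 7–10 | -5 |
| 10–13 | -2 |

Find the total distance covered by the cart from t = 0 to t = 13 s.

80 cm

Distance (not displacement) is the total path length: add the absolute areas under v-t.
0–6 s: |-9| × 6 = 54 cm
6–7 s: |5| × 1 = 5 cm
7–10 s: |-5| × 3 = 15 cm
10–13 s: |-2| × 3 = 6 cm
Total distance = 80 cm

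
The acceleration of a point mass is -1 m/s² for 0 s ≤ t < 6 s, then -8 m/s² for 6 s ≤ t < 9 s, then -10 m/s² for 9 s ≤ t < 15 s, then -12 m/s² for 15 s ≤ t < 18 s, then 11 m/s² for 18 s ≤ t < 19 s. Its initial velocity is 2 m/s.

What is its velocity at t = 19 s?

Δv equals the area under the a-t graph; then v = v₀ + Δv.
0–6 s: -1 × 6 = -6 m/s
6–9 s: -8 × 3 = -24 m/s
9–15 s: -10 × 6 = -60 m/s
15–18 s: -12 × 3 = -36 m/s
18–19 s: 11 × 1 = 11 m/s
Δv = -115 m/s, so v(19) = 2 + (-115) = -113 m/s.

-113 m/s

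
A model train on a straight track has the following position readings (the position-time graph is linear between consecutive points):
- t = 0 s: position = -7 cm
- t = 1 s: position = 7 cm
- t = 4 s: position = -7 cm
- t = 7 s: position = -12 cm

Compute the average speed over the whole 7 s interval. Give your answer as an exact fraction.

33/7 cm/s

Average speed = (total path length)/(elapsed time); on a piecewise-linear x-t graph the path length is Σ|Δx|.
0–1 s: |Δx| = |7 − -7| = 14 cm
1–4 s: |Δx| = |-7 − 7| = 14 cm
4–7 s: |Δx| = |-12 − -7| = 5 cm
Total path = 33 cm; average speed = 33/7 = 33/7 cm/s.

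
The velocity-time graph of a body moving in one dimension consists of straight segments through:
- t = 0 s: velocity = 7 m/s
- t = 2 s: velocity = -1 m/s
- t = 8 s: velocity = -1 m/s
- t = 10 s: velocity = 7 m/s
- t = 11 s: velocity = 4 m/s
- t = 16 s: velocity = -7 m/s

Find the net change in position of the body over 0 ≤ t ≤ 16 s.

4 m

Displacement is the signed area under the v-t curve.
0–2 s: ½(7 + -1)(2) = 6 m
2–8 s: -1 × 6 = -6 m
8–10 s: ½(-1 + 7)(2) = 6 m
10–11 s: ½(7 + 4)(1) = 5.5 m
11–16 s: ½(4 + -7)(5) = -7.5 m
Net displacement = 4 m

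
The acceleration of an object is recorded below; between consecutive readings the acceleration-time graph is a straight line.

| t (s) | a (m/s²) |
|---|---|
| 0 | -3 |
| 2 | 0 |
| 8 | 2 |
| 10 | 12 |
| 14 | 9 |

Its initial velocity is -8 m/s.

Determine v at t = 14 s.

Δv equals the area under the a-t graph; then v = v₀ + Δv.
0–2 s: ½(-3 + 0)(2) = -3 m/s
2–8 s: ½(0 + 2)(6) = 6 m/s
8–10 s: ½(2 + 12)(2) = 14 m/s
10–14 s: ½(12 + 9)(4) = 42 m/s
Δv = 59 m/s, so v(14) = -8 + (59) = 51 m/s.

51 m/s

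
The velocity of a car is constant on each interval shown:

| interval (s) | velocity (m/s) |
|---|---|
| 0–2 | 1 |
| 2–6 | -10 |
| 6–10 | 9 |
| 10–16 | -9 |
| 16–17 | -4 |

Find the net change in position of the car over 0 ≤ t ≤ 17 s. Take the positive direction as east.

-60 m

Displacement is the signed area under the v-t curve.
0–2 s: 1 × 2 = 2 m
2–6 s: -10 × 4 = -40 m
6–10 s: 9 × 4 = 36 m
10–16 s: -9 × 6 = -54 m
16–17 s: -4 × 1 = -4 m
Net displacement = -60 m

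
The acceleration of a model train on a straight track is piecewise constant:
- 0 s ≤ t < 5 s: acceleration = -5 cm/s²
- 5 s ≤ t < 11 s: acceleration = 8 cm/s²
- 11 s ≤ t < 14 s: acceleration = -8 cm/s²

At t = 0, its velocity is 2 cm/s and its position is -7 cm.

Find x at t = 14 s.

On each constant-a segment, Δv = aΔt and Δx = v₀Δt + ½aΔt²; chain segment to segment.
0–5 s: v starts 2 cm/s; Δx = 2·5 + ½·-5·5² = -52.5 cm; v ends -23 cm/s.
5–11 s: v starts -23 cm/s; Δx = -23·6 + ½·8·6² = 6 cm; v ends 25 cm/s.
11–14 s: v starts 25 cm/s; Δx = 25·3 + ½·-8·3² = 39 cm; v ends 1 cm/s.
x(14) = -7 + Σ Δx = -14.5 cm.

-14.5 cm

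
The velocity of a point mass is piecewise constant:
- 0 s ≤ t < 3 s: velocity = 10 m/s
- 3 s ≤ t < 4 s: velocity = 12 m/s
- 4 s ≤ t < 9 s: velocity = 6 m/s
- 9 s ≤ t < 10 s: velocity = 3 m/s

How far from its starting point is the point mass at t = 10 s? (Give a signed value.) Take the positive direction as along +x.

Net displacement equals the area under the velocity-time graph (areas below the axis count negative).
0–3 s: 10 × 3 = 30 m
3–4 s: 12 × 1 = 12 m
4–9 s: 6 × 5 = 30 m
9–10 s: 3 × 1 = 3 m
Net displacement = 75 m

75 m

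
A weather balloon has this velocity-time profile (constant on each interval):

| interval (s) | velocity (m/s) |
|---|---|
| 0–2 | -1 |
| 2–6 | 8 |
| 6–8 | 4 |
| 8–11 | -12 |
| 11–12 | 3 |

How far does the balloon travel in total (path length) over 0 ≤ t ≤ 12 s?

Total distance travelled is ∫|v| dt — sum the magnitudes of each area piece.
0–2 s: |-1| × 2 = 2 m
2–6 s: |8| × 4 = 32 m
6–8 s: |4| × 2 = 8 m
8–11 s: |-12| × 3 = 36 m
11–12 s: |3| × 1 = 3 m
Total distance = 81 m

81 m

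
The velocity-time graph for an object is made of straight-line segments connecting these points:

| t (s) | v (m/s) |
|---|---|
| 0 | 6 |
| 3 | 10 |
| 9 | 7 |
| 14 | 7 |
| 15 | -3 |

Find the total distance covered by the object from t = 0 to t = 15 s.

Distance (not displacement) is the total path length: add the absolute areas under v-t.
0–3 s: |½(6 + 10)(3)| = 24 m
3–9 s: |½(10 + 7)(6)| = 51 m
9–14 s: |7| × 5 = 35 m
14–15 s: v = 0 at t = 14.7 s; triangle areas 2.45 + 0.45 = 2.9 m
Total distance = 112.9 m

112.9 m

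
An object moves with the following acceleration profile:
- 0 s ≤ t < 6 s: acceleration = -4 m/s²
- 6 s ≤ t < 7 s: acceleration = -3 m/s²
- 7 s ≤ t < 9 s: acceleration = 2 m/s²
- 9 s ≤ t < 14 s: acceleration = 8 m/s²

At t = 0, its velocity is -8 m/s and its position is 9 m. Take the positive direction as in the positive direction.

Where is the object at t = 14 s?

On each constant-a segment, Δv = aΔt and Δx = v₀Δt + ½aΔt²; chain segment to segment.
0–6 s: v starts -8 m/s; Δx = -8·6 + ½·-4·6² = -120 m; v ends -32 m/s.
6–7 s: v starts -32 m/s; Δx = -32·1 + ½·-3·1² = -33.5 m; v ends -35 m/s.
7–9 s: v starts -35 m/s; Δx = -35·2 + ½·2·2² = -66 m; v ends -31 m/s.
9–14 s: v starts -31 m/s; Δx = -31·5 + ½·8·5² = -55 m; v ends 9 m/s.
x(14) = 9 + Σ Δx = -265.5 m.

-265.5 m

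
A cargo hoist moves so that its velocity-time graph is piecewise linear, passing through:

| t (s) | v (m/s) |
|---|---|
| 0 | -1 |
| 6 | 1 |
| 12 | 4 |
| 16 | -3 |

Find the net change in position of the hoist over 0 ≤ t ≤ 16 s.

17 m

Displacement is the signed area under the v-t curve.
0–6 s: ½(-1 + 1)(6) = 0 m
6–12 s: ½(1 + 4)(6) = 15 m
12–16 s: ½(4 + -3)(4) = 2 m
Net displacement = 17 m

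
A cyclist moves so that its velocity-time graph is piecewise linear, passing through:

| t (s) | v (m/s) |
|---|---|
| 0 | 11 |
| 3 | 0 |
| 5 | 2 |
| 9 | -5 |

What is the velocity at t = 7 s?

On 5–9 s the graph is linear from 2 to -5 m/s: v(7) = 2 + (-5 − 2)·(7 − 5)/(9 − 5) = -1.5 m/s.

-1.5 m/s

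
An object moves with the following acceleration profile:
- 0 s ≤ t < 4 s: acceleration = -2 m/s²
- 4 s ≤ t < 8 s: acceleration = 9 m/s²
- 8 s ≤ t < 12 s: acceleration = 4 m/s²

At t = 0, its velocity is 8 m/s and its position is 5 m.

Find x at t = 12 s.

On each constant-a segment, Δv = aΔt and Δx = v₀Δt + ½aΔt²; chain segment to segment.
0–4 s: v starts 8 m/s; Δx = 8·4 + ½·-2·4² = 16 m; v ends 0 m/s.
4–8 s: v starts 0 m/s; Δx = 0·4 + ½·9·4² = 72 m; v ends 36 m/s.
8–12 s: v starts 36 m/s; Δx = 36·4 + ½·4·4² = 176 m; v ends 52 m/s.
x(12) = 5 + Σ Δx = 269 m.

269 m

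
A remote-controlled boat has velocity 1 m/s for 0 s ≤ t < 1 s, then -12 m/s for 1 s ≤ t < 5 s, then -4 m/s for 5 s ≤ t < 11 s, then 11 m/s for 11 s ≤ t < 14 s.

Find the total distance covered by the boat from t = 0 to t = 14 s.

Total distance travelled is ∫|v| dt — sum the magnitudes of each area piece.
0–1 s: |1| × 1 = 1 m
1–5 s: |-12| × 4 = 48 m
5–11 s: |-4| × 6 = 24 m
11–14 s: |11| × 3 = 33 m
Total distance = 106 m

106 m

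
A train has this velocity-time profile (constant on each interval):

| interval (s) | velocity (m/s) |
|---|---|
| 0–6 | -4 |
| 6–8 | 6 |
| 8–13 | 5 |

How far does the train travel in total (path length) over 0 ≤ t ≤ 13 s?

Distance (not displacement) is the total path length: add the absolute areas under v-t.
0–6 s: |-4| × 6 = 24 m
6–8 s: |6| × 2 = 12 m
8–13 s: |5| × 5 = 25 m
Total distance = 61 m

61 m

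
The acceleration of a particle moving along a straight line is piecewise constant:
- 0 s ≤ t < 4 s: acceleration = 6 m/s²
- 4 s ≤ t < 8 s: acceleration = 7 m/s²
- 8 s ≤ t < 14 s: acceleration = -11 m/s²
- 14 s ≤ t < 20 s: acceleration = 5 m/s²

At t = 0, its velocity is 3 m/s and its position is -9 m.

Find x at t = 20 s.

On each constant-a segment, Δv = aΔt and Δx = v₀Δt + ½aΔt²; chain segment to segment.
0–4 s: v starts 3 m/s; Δx = 3·4 + ½·6·4² = 60 m; v ends 27 m/s.
4–8 s: v starts 27 m/s; Δx = 27·4 + ½·7·4² = 164 m; v ends 55 m/s.
8–14 s: v starts 55 m/s; Δx = 55·6 + ½·-11·6² = 132 m; v ends -11 m/s.
14–20 s: v starts -11 m/s; Δx = -11·6 + ½·5·6² = 24 m; v ends 19 m/s.
x(20) = -9 + Σ Δx = 371 m.

371 m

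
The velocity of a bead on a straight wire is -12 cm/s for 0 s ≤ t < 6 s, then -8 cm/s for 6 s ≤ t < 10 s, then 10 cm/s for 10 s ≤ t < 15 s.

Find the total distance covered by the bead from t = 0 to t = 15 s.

Distance (not displacement) is the total path length: add the absolute areas under v-t.
0–6 s: |-12| × 6 = 72 cm
6–10 s: |-8| × 4 = 32 cm
10–15 s: |10| × 5 = 50 cm
Total distance = 154 cm

154 cm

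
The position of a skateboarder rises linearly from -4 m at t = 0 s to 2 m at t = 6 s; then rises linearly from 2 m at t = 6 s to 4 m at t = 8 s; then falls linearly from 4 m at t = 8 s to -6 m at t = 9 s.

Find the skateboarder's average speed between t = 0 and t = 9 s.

2 m/s

Average speed = (total path length)/(elapsed time); on a piecewise-linear x-t graph the path length is Σ|Δx|.
0–6 s: |Δx| = |2 − -4| = 6 m
6–8 s: |Δx| = |4 − 2| = 2 m
8–9 s: |Δx| = |-6 − 4| = 10 m
Total path = 18 m; average speed = 18/9 = 2 m/s.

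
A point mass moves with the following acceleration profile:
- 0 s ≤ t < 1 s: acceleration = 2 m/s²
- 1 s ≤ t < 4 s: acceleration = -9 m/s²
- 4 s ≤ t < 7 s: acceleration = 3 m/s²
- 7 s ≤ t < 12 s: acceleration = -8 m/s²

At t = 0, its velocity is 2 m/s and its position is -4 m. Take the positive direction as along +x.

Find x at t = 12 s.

-255 m

On each constant-a segment, Δv = aΔt and Δx = v₀Δt + ½aΔt²; chain segment to segment.
0–1 s: v starts 2 m/s; Δx = 2·1 + ½·2·1² = 3 m; v ends 4 m/s.
1–4 s: v starts 4 m/s; Δx = 4·3 + ½·-9·3² = -28.5 m; v ends -23 m/s.
4–7 s: v starts -23 m/s; Δx = -23·3 + ½·3·3² = -55.5 m; v ends -14 m/s.
7–12 s: v starts -14 m/s; Δx = -14·5 + ½·-8·5² = -170 m; v ends -54 m/s.
x(12) = -4 + Σ Δx = -255 m.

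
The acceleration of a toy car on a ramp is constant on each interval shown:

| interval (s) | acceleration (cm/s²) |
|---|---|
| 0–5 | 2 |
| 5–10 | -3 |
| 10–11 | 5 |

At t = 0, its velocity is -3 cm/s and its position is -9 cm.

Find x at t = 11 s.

-7 cm

On each constant-a segment, Δv = aΔt and Δx = v₀Δt + ½aΔt²; chain segment to segment.
0–5 s: v starts -3 cm/s; Δx = -3·5 + ½·2·5² = 10 cm; v ends 7 cm/s.
5–10 s: v starts 7 cm/s; Δx = 7·5 + ½·-3·5² = -2.5 cm; v ends -8 cm/s.
10–11 s: v starts -8 cm/s; Δx = -8·1 + ½·5·1² = -5.5 cm; v ends -3 cm/s.
x(11) = -9 + Σ Δx = -7 cm.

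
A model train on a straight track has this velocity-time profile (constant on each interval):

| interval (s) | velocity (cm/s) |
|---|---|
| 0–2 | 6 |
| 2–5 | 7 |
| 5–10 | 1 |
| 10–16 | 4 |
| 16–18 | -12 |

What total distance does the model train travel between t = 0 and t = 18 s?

86 cm

Distance (not displacement) is the total path length: add the absolute areas under v-t.
0–2 s: |6| × 2 = 12 cm
2–5 s: |7| × 3 = 21 cm
5–10 s: |1| × 5 = 5 cm
10–16 s: |4| × 6 = 24 cm
16–18 s: |-12| × 2 = 24 cm
Total distance = 86 cm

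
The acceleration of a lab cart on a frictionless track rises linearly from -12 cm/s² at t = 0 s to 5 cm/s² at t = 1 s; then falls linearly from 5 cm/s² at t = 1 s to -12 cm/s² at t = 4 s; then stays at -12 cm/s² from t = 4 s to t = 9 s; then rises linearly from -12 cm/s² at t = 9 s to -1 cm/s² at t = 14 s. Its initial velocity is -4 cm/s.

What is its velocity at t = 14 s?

Δv equals the area under the a-t graph; then v = v₀ + Δv.
0–1 s: ½(-12 + 5)(1) = -3.5 cm/s
1–4 s: ½(5 + -12)(3) = -10.5 cm/s
4–9 s: -12 × 5 = -60 cm/s
9–14 s: ½(-12 + -1)(5) = -32.5 cm/s
Δv = -106.5 cm/s, so v(14) = -4 + (-106.5) = -110.5 cm/s.

-110.5 cm/s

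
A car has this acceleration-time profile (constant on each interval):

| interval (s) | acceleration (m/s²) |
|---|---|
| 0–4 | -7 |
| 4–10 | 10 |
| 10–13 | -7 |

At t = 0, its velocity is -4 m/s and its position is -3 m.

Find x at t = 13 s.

On each constant-a segment, Δv = aΔt and Δx = v₀Δt + ½aΔt²; chain segment to segment.
0–4 s: v starts -4 m/s; Δx = -4·4 + ½·-7·4² = -72 m; v ends -32 m/s.
4–10 s: v starts -32 m/s; Δx = -32·6 + ½·10·6² = -12 m; v ends 28 m/s.
10–13 s: v starts 28 m/s; Δx = 28·3 + ½·-7·3² = 52.5 m; v ends 7 m/s.
x(13) = -3 + Σ Δx = -34.5 m.

-34.5 m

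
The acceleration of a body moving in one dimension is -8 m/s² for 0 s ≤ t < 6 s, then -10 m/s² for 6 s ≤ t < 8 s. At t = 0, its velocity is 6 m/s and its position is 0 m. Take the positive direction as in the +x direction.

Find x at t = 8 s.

-212 m

On each constant-a segment, Δv = aΔt and Δx = v₀Δt + ½aΔt²; chain segment to segment.
0–6 s: v starts 6 m/s; Δx = 6·6 + ½·-8·6² = -108 m; v ends -42 m/s.
6–8 s: v starts -42 m/s; Δx = -42·2 + ½·-10·2² = -104 m; v ends -62 m/s.
x(8) = 0 + Σ Δx = -212 m.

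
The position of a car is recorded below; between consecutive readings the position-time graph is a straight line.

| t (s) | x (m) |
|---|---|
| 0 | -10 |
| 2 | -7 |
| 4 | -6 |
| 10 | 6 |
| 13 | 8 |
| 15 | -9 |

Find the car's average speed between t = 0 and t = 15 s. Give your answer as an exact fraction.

7/3 m/s

Average speed = (total path length)/(elapsed time); on a piecewise-linear x-t graph the path length is Σ|Δx|.
0–2 s: |Δx| = |-7 − -10| = 3 m
2–4 s: |Δx| = |-6 − -7| = 1 m
4–10 s: |Δx| = |6 − -6| = 12 m
10–13 s: |Δx| = |8 − 6| = 2 m
13–15 s: |Δx| = |-9 − 8| = 17 m
Total path = 35 m; average speed = 35/15 = 7/3 m/s.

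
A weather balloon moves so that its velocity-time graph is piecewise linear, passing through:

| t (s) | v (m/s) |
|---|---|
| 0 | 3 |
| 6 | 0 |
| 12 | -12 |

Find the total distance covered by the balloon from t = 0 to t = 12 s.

Distance (not displacement) is the total path length: add the absolute areas under v-t.
0–6 s: |½(3 + 0)(6)| = 9 m
6–12 s: |½(0 + -12)(6)| = 36 m
Total distance = 45 m

45 m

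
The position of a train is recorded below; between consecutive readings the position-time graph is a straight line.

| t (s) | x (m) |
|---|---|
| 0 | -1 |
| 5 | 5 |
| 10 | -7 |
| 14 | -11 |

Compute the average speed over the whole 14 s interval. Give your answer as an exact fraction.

11/7 m/s

Average speed = (total path length)/(elapsed time); on a piecewise-linear x-t graph the path length is Σ|Δx|.
0–5 s: |Δx| = |5 − -1| = 6 m
5–10 s: |Δx| = |-7 − 5| = 12 m
10–14 s: |Δx| = |-11 − -7| = 4 m
Total path = 22 m; average speed = 22/14 = 11/7 m/s.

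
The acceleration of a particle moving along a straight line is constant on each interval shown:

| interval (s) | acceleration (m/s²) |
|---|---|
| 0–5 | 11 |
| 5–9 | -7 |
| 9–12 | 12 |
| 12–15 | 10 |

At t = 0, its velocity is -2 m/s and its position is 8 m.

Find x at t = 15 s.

648.5 m

On each constant-a segment, Δv = aΔt and Δx = v₀Δt + ½aΔt²; chain segment to segment.
0–5 s: v starts -2 m/s; Δx = -2·5 + ½·11·5² = 127.5 m; v ends 53 m/s.
5–9 s: v starts 53 m/s; Δx = 53·4 + ½·-7·4² = 156 m; v ends 25 m/s.
9–12 s: v starts 25 m/s; Δx = 25·3 + ½·12·3² = 129 m; v ends 61 m/s.
12–15 s: v starts 61 m/s; Δx = 61·3 + ½·10·3² = 228 m; v ends 91 m/s.
x(15) = 8 + Σ Δx = 648.5 m.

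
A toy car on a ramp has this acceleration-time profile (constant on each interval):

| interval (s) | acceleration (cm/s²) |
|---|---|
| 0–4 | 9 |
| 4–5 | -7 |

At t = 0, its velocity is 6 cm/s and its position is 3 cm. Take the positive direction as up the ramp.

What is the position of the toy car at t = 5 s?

137.5 cm

On each constant-a segment, Δv = aΔt and Δx = v₀Δt + ½aΔt²; chain segment to segment.
0–4 s: v starts 6 cm/s; Δx = 6·4 + ½·9·4² = 96 cm; v ends 42 cm/s.
4–5 s: v starts 42 cm/s; Δx = 42·1 + ½·-7·1² = 38.5 cm; v ends 35 cm/s.
x(5) = 3 + Σ Δx = 137.5 cm.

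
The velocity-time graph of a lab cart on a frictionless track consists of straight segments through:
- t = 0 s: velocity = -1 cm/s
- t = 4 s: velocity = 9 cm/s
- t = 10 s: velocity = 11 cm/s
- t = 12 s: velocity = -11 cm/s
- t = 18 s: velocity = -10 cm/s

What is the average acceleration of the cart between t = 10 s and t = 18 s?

Average acceleration = Δv/Δt = (-10 − 11)/(18 − 10) = -2.625 cm/s².

-2.625 cm/s²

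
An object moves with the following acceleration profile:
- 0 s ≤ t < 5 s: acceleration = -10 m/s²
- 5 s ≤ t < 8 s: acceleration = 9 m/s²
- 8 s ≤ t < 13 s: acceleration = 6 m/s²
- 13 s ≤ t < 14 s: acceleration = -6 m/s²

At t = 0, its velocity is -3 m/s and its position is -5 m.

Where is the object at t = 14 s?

On each constant-a segment, Δv = aΔt and Δx = v₀Δt + ½aΔt²; chain segment to segment.
0–5 s: v starts -3 m/s; Δx = -3·5 + ½·-10·5² = -140 m; v ends -53 m/s.
5–8 s: v starts -53 m/s; Δx = -53·3 + ½·9·3² = -118.5 m; v ends -26 m/s.
8–13 s: v starts -26 m/s; Δx = -26·5 + ½·6·5² = -55 m; v ends 4 m/s.
13–14 s: v starts 4 m/s; Δx = 4·1 + ½·-6·1² = 1 m; v ends -2 m/s.
x(14) = -5 + Σ Δx = -317.5 m.

-317.5 m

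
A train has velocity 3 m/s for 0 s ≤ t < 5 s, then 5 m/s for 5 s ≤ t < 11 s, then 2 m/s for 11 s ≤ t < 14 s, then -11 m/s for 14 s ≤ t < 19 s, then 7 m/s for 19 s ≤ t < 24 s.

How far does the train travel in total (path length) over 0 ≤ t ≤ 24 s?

Distance (not displacement) is the total path length: add the absolute areas under v-t.
0–5 s: |3| × 5 = 15 m
5–11 s: |5| × 6 = 30 m
11–14 s: |2| × 3 = 6 m
14–19 s: |-11| × 5 = 55 m
19–24 s: |7| × 5 = 35 m
Total distance = 141 m

141 m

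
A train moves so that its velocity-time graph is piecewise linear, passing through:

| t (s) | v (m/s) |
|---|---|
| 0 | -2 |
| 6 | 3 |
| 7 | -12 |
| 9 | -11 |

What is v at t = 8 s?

-11.5 m/s

On 7–9 s the graph is linear from -12 to -11 m/s: v(8) = -12 + (-11 − -12)·(8 − 7)/(9 − 7) = -11.5 m/s.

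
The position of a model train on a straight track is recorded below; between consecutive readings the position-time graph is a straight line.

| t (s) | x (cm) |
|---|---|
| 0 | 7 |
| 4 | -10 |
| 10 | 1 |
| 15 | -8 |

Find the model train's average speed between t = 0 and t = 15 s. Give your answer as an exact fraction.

37/15 cm/s

Average speed = (total path length)/(elapsed time); on a piecewise-linear x-t graph the path length is Σ|Δx|.
0–4 s: |Δx| = |-10 − 7| = 17 cm
4–10 s: |Δx| = |1 − -10| = 11 cm
10–15 s: |Δx| = |-8 − 1| = 9 cm
Total path = 37 cm; average speed = 37/15 = 37/15 cm/s.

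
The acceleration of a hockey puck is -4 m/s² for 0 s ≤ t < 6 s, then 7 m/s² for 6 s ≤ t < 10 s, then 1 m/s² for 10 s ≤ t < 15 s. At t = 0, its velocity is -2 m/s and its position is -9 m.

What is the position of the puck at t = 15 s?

On each constant-a segment, Δv = aΔt and Δx = v₀Δt + ½aΔt²; chain segment to segment.
0–6 s: v starts -2 m/s; Δx = -2·6 + ½·-4·6² = -84 m; v ends -26 m/s.
6–10 s: v starts -26 m/s; Δx = -26·4 + ½·7·4² = -48 m; v ends 2 m/s.
10–15 s: v starts 2 m/s; Δx = 2·5 + ½·1·5² = 22.5 m; v ends 7 m/s.
x(15) = -9 + Σ Δx = -118.5 m.

-118.5 m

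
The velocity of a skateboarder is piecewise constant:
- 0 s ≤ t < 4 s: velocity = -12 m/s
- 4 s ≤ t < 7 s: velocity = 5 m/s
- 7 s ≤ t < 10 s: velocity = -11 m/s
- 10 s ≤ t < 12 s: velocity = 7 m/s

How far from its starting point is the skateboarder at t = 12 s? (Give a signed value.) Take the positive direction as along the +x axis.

Net displacement equals the area under the velocity-time graph (areas below the axis count negative).
0–4 s: -12 × 4 = -48 m
4–7 s: 5 × 3 = 15 m
7–10 s: -11 × 3 = -33 m
10–12 s: 7 × 2 = 14 m
Net displacement = -52 m

-52 m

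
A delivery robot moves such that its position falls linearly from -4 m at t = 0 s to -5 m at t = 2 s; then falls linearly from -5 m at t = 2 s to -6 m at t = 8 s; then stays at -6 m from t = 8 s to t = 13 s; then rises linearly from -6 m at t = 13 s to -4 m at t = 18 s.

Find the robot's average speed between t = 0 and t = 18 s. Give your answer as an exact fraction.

2/9 m/s

Average speed = (total path length)/(elapsed time); on a piecewise-linear x-t graph the path length is Σ|Δx|.
0–2 s: |Δx| = |-5 − -4| = 1 m
2–8 s: |Δx| = |-6 − -5| = 1 m
8–13 s: |Δx| = |-6 − -6| = 0 m
13–18 s: |Δx| = |-4 − -6| = 2 m
Total path = 4 m; average speed = 4/18 = 2/9 m/s.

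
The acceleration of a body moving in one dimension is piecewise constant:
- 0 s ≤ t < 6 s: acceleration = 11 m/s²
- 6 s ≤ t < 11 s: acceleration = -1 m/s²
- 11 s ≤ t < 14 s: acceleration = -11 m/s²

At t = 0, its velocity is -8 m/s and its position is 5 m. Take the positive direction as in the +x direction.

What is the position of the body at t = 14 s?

542 m

On each constant-a segment, Δv = aΔt and Δx = v₀Δt + ½aΔt²; chain segment to segment.
0–6 s: v starts -8 m/s; Δx = -8·6 + ½·11·6² = 150 m; v ends 58 m/s.
6–11 s: v starts 58 m/s; Δx = 58·5 + ½·-1·5² = 277.5 m; v ends 53 m/s.
11–14 s: v starts 53 m/s; Δx = 53·3 + ½·-11·3² = 109.5 m; v ends 20 m/s.
x(14) = 5 + Σ Δx = 542 m.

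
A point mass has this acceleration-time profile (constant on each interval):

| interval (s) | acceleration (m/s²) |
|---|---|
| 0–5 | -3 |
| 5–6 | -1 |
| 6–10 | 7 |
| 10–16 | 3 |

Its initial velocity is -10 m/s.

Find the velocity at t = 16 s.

Δv equals the area under the a-t graph; then v = v₀ + Δv.
0–5 s: -3 × 5 = -15 m/s
5–6 s: -1 × 1 = -1 m/s
6–10 s: 7 × 4 = 28 m/s
10–16 s: 3 × 6 = 18 m/s
Δv = 30 m/s, so v(16) = -10 + (30) = 20 m/s.

20 m/s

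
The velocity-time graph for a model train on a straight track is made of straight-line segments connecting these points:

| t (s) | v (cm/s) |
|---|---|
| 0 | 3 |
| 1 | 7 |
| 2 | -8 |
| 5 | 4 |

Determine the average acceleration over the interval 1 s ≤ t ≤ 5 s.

-0.75 cm/s²

Average acceleration = Δv/Δt = (4 − 7)/(5 − 1) = -0.75 cm/s².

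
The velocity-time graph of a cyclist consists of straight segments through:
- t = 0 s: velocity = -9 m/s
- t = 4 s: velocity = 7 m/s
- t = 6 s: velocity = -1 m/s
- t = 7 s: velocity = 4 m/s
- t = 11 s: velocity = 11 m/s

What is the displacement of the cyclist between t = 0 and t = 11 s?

33.5 m

Net displacement equals the area under the velocity-time graph (areas below the axis count negative).
0–4 s: ½(-9 + 7)(4) = -4 m
4–6 s: ½(7 + -1)(2) = 6 m
6–7 s: ½(-1 + 4)(1) = 1.5 m
7–11 s: ½(4 + 11)(4) = 30 m
Net displacement = 33.5 m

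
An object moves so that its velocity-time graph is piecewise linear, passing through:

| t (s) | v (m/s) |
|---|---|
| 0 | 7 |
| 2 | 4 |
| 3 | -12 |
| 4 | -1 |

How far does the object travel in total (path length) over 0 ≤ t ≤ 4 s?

Total distance travelled is ∫|v| dt — sum the magnitudes of each area piece.
0–2 s: |½(7 + 4)(2)| = 11 m
2–3 s: v = 0 at t = 2.25 s; triangle areas 0.5 + 4.5 = 5 m
3–4 s: |½(-12 + -1)(1)| = 6.5 m
Total distance = 22.5 m

22.5 m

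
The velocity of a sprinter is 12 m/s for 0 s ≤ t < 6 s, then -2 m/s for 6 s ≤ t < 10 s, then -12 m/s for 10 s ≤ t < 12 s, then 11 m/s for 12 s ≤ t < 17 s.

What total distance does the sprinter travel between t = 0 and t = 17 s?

Distance (not displacement) is the total path length: add the absolute areas under v-t.
0–6 s: |12| × 6 = 72 m
6–10 s: |-2| × 4 = 8 m
10–12 s: |-12| × 2 = 24 m
12–17 s: |11| × 5 = 55 m
Total distance = 159 m

159 m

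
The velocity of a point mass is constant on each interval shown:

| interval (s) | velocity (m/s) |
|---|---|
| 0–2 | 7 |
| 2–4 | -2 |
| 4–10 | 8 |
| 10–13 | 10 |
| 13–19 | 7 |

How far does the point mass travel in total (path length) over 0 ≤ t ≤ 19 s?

138 m

Total distance travelled is ∫|v| dt — sum the magnitudes of each area piece.
0–2 s: |7| × 2 = 14 m
2–4 s: |-2| × 2 = 4 m
4–10 s: |8| × 6 = 48 m
10–13 s: |10| × 3 = 30 m
13–19 s: |7| × 6 = 42 m
Total distance = 138 m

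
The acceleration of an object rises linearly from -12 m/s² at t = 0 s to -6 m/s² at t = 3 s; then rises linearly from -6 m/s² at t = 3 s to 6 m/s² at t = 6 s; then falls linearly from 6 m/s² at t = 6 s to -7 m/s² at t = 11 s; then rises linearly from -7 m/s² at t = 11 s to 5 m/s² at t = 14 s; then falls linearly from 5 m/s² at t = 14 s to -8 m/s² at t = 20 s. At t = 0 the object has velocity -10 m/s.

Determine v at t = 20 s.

Δv equals the area under the a-t graph; then v = v₀ + Δv.
0–3 s: ½(-12 + -6)(3) = -27 m/s
3–6 s: ½(-6 + 6)(3) = 0 m/s
6–11 s: ½(6 + -7)(5) = -2.5 m/s
11–14 s: ½(-7 + 5)(3) = -3 m/s
14–20 s: ½(5 + -8)(6) = -9 m/s
Δv = -41.5 m/s, so v(20) = -10 + (-41.5) = -51.5 m/s.

-51.5 m/s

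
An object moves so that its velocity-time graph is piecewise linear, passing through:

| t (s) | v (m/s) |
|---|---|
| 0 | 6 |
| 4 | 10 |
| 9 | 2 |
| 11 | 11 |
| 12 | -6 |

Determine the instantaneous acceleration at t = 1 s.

1 m/s²

Acceleration is the slope of the v-t graph on 0–4 s: (10 − 6)/(4 − 0) = 1 m/s².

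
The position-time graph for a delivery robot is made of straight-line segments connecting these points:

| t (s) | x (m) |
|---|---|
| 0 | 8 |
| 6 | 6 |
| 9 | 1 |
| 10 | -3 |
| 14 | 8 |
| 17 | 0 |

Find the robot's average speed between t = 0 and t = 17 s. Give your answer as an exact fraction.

30/17 m/s

Average speed = (total path length)/(elapsed time); on a piecewise-linear x-t graph the path length is Σ|Δx|.
0–6 s: |Δx| = |6 − 8| = 2 m
6–9 s: |Δx| = |1 − 6| = 5 m
9–10 s: |Δx| = |-3 − 1| = 4 m
10–14 s: |Δx| = |8 − -3| = 11 m
14–17 s: |Δx| = |0 − 8| = 8 m
Total path = 30 m; average speed = 30/17 = 30/17 m/s.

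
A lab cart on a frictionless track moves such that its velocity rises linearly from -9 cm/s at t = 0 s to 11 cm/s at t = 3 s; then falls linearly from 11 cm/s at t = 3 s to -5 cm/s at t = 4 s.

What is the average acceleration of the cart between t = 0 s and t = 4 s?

Average acceleration = Δv/Δt = (-5 − -9)/(4 − 0) = 1 cm/s².

1 cm/s²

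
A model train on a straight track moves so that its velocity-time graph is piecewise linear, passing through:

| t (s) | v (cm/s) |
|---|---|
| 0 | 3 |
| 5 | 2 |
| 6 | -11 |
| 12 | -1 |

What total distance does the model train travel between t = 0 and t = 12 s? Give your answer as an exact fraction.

Distance (not displacement) is the total path length: add the absolute areas under v-t.
0–5 s: |½(3 + 2)(5)| = 12.5 cm
5–6 s: v = 0 at t = 67/13 s; triangle areas 2/13 + 121/26 = 125/26 cm
6–12 s: |½(-11 + -1)(6)| = 36 cm
Total distance = 693/13 cm

693/13 cm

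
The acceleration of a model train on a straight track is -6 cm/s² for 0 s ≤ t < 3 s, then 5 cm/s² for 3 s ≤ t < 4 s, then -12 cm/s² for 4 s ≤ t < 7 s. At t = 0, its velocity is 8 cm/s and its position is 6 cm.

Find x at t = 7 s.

-73.5 cm

On each constant-a segment, Δv = aΔt and Δx = v₀Δt + ½aΔt²; chain segment to segment.
0–3 s: v starts 8 cm/s; Δx = 8·3 + ½·-6·3² = -3 cm; v ends -10 cm/s.
3–4 s: v starts -10 cm/s; Δx = -10·1 + ½·5·1² = -7.5 cm; v ends -5 cm/s.
4–7 s: v starts -5 cm/s; Δx = -5·3 + ½·-12·3² = -69 cm; v ends -41 cm/s.
x(7) = 6 + Σ Δx = -73.5 cm.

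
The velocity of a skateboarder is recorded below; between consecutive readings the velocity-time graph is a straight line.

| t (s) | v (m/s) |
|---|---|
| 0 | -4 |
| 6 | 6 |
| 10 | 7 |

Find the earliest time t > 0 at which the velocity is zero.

v changes sign on 0–6 s (from -4 to 6); the graph is linear there, so v = 0 at t = 0 + (4)·(6 − 0)/(6 − -4) = 2.4 s.

t = 2.4 s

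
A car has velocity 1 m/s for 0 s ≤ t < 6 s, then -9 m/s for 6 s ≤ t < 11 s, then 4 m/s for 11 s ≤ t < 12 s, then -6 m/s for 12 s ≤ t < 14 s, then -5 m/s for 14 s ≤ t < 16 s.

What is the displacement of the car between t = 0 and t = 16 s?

-57 m

Displacement is the signed area under the v-t curve.
0–6 s: 1 × 6 = 6 m
6–11 s: -9 × 5 = -45 m
11–12 s: 4 × 1 = 4 m
12–14 s: -6 × 2 = -12 m
14–16 s: -5 × 2 = -10 m
Net displacement = -57 m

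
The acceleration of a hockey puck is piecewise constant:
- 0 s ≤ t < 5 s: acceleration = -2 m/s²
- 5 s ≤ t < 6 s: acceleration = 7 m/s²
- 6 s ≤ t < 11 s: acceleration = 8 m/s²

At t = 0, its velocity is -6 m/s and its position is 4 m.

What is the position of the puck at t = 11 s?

On each constant-a segment, Δv = aΔt and Δx = v₀Δt + ½aΔt²; chain segment to segment.
0–5 s: v starts -6 m/s; Δx = -6·5 + ½·-2·5² = -55 m; v ends -16 m/s.
5–6 s: v starts -16 m/s; Δx = -16·1 + ½·7·1² = -12.5 m; v ends -9 m/s.
6–11 s: v starts -9 m/s; Δx = -9·5 + ½·8·5² = 55 m; v ends 31 m/s.
x(11) = 4 + Σ Δx = -8.5 m.

-8.5 m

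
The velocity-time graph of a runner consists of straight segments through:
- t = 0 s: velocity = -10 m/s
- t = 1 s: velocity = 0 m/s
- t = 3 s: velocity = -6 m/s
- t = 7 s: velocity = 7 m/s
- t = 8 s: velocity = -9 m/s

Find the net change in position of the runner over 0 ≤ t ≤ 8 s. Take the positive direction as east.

Displacement is the signed area under the v-t curve.
0–1 s: ½(-10 + 0)(1) = -5 m
1–3 s: ½(0 + -6)(2) = -6 m
3–7 s: ½(-6 + 7)(4) = 2 m
7–8 s: ½(7 + -9)(1) = -1 m
Net displacement = -10 m

-10 m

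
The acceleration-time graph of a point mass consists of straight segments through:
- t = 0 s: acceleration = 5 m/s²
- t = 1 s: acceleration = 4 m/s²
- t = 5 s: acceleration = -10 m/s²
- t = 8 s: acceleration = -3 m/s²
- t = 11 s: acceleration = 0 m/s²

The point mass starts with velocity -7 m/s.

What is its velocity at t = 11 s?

Δv equals the area under the a-t graph; then v = v₀ + Δv.
0–1 s: ½(5 + 4)(1) = 4.5 m/s
1–5 s: ½(4 + -10)(4) = -12 m/s
5–8 s: ½(-10 + -3)(3) = -19.5 m/s
8–11 s: ½(-3 + 0)(3) = -4.5 m/s
Δv = -31.5 m/s, so v(11) = -7 + (-31.5) = -38.5 m/s.

-38.5 m/s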